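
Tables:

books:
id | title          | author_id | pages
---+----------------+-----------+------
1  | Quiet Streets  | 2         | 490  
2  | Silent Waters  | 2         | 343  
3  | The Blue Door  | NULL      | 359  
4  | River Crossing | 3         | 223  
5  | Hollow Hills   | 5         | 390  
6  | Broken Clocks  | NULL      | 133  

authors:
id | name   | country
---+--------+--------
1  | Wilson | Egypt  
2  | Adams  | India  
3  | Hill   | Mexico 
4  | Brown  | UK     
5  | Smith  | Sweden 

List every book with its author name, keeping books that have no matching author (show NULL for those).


LEFT JOIN keeps every row from books (the left table); where author_id has no match in authors, the author columns become NULL. Walk through each book:
  - book 1 (Quiet Streets): author_id=2 -> matches Adams
  - book 2 (Silent Waters): author_id=2 -> matches Adams
  - book 3 (The Blue Door): author_id=NULL, no match -> kept with NULL
  - book 4 (River Crossing): author_id=3 -> matches Hill
  - book 5 (Hollow Hills): author_id=5 -> matches Smith
  - book 6 (Broken Clocks): author_id=NULL, no match -> kept with NULL
All 6 rows appear; 2 have NULL author.

SQL:
SELECT a.title, b.name AS author
FROM books a
LEFT JOIN authors b ON a.author_id = b.id

Result:
title          | author
---------------+-------
Quiet Streets  | Adams 
Silent Waters  | Adams 
The Blue Door  | NULL  
River Crossing | Hill  
Hollow Hills   | Smith 
Broken Clocks  | NULL  


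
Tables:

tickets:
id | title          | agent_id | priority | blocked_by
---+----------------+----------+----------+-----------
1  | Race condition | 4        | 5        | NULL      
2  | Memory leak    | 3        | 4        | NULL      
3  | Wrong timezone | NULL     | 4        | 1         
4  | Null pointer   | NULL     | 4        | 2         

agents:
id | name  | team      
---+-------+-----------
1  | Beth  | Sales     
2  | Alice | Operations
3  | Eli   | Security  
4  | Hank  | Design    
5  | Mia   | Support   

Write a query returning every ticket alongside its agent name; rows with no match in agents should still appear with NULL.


LEFT JOIN keeps every row from tickets (the left table); where agent_id has no match in agents, the agent columns become NULL. Walk through each ticket:
  - ticket 1 (Race condition): agent_id=4 -> matches Hank
  - ticket 2 (Memory leak): agent_id=3 -> matches Eli
  - ticket 3 (Wrong timezone): agent_id=NULL, no match -> kept with NULL
  - ticket 4 (Null pointer): agent_id=NULL, no match -> kept with NULL
All 4 rows appear; 2 have NULL agent.

SQL:
SELECT a.title, b.name AS agent
FROM tickets a
LEFT JOIN agents b ON a.agent_id = b.id

Result:
title          | agent
---------------+------
Race condition | Hank 
Memory leak    | Eli  
Wrong timezone | NULL 
Null pointer   | NULL 


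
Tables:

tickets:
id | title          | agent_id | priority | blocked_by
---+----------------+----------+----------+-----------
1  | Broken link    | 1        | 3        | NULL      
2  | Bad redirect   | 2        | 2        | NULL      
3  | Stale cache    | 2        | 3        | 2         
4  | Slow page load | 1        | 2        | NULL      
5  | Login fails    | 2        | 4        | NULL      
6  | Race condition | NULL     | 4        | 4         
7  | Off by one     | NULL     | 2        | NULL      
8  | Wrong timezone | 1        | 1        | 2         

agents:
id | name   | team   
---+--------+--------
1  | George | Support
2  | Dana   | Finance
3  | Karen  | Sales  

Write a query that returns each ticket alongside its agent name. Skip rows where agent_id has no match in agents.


INNER JOIN keeps only tickets rows whose agent_id matches an id in agents. Walk through each ticket:
  - ticket 1 (Broken link): agent_id=1 -> matches George
  - ticket 2 (Bad redirect): agent_id=2 -> matches Dana
  - ticket 3 (Stale cache): agent_id=2 -> matches Dana
  - ticket 4 (Slow page load): agent_id=1 -> matches George
  - ticket 5 (Login fails): agent_id=2 -> matches Dana
  - ticket 6 (Race condition): agent_id=NULL, no match -> dropped
  - ticket 7 (Off by one): agent_id=NULL, no match -> dropped
  - ticket 8 (Wrong timezone): agent_id=1 -> matches George
So 2 of 8 rows are dropped.

SQL:
SELECT a.title, b.name AS agent
FROM tickets a
INNER JOIN agents b ON a.agent_id = b.id

Result:
title          | agent 
---------------+-------
Broken link    | George
Bad redirect   | Dana  
Stale cache    | Dana  
Slow page load | George
Login fails    | Dana  
Wrong timezone | George


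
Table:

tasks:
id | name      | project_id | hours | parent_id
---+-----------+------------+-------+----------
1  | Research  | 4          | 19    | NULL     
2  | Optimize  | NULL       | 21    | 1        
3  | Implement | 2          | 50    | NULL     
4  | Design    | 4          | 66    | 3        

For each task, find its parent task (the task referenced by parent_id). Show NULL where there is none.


This is a self-join: tasks is joined to a second copy of itself, matching each row's parent_id to another row's id. Use LEFT JOIN so rows with parent_id=NULL are kept.
  - task 1 (Research): parent_id=NULL -> NULL
  - task 2 (Optimize): parent_id=1 -> Research
  - task 3 (Implement): parent_id=NULL -> NULL
  - task 4 (Design): parent_id=3 -> Implement

SQL:
SELECT a.name AS item, b.name AS parent
FROM tasks a
LEFT JOIN tasks b ON a.parent_id = b.id

Result:
item      | parent   
----------+----------
Research  | NULL     
Optimize  | Research 
Implement | NULL     
Design    | Implement


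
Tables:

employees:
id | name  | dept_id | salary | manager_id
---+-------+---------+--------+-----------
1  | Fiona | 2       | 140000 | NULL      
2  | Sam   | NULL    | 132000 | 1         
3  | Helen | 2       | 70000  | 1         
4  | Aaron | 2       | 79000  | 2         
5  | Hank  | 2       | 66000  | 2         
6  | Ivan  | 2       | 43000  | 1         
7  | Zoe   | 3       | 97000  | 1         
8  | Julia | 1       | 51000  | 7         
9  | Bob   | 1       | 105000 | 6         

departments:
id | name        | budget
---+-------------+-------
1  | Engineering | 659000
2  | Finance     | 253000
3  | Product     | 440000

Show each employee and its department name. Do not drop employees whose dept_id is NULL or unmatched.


LEFT JOIN keeps every row from employees (the left table); where dept_id has no match in departments, the department columns become NULL. Walk through each employee:
  - employee 1 (Fiona): dept_id=2 -> matches Finance
  - employee 2 (Sam): dept_id=NULL, no match -> kept with NULL
  - employee 3 (Helen): dept_id=2 -> matches Finance
  - employee 4 (Aaron): dept_id=2 -> matches Finance
  - employee 5 (Hank): dept_id=2 -> matches Finance
  - employee 6 (Ivan): dept_id=2 -> matches Finance
  - employee 7 (Zoe): dept_id=3 -> matches Product
  - employee 8 (Julia): dept_id=1 -> matches Engineering
  - employee 9 (Bob): dept_id=1 -> matches Engineering
All 9 rows appear; 1 has NULL department.

SQL:
SELECT a.name, b.name AS department
FROM employees a
LEFT JOIN departments b ON a.dept_id = b.id

Result:
name  | department 
------+------------
Fiona | Finance    
Sam   | NULL       
Helen | Finance    
Aaron | Finance    
Hank  | Finance    
Ivan  | Finance    
Zoe   | Product    
Julia | Engineering
Bob   | Engineering


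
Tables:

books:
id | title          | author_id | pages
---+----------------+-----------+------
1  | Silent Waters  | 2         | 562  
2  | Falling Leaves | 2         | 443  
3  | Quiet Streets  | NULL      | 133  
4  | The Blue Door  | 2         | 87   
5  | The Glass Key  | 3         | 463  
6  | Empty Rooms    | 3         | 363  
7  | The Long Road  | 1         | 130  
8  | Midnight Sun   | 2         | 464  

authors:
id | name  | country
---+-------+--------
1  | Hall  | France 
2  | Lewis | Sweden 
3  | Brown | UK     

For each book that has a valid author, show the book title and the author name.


INNER JOIN keeps only books rows whose author_id matches an id in authors. Walk through each book:
  - book 1 (Silent Waters): author_id=2 -> matches Lewis
  - book 2 (Falling Leaves): author_id=2 -> matches Lewis
  - book 3 (Quiet Streets): author_id=NULL, no match -> dropped
  - book 4 (The Blue Door): author_id=2 -> matches Lewis
  - book 5 (The Glass Key): author_id=3 -> matches Brown
  - book 6 (Empty Rooms): author_id=3 -> matches Brown
  - book 7 (The Long Road): author_id=1 -> matches Hall
  - book 8 (Midnight Sun): author_id=2 -> matches Lewis
So 1 of 8 rows is dropped.

SQL:
SELECT a.title, b.name AS author
FROM books a
INNER JOIN authors b ON a.author_id = b.id

Result:
title          | author
---------------+-------
Silent Waters  | Lewis 
Falling Leaves | Lewis 
The Blue Door  | Lewis 
The Glass Key  | Brown 
Empty Rooms    | Brown 
The Long Road  | Hall  
Midnight Sun   | Lewis 


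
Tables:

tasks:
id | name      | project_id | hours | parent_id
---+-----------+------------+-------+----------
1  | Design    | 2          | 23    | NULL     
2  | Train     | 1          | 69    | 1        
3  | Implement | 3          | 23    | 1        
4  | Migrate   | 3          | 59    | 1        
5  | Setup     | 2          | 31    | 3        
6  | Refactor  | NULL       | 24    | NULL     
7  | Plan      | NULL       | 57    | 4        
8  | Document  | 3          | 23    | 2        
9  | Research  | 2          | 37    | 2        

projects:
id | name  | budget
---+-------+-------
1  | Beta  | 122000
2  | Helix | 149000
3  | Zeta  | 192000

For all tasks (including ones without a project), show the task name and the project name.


LEFT JOIN keeps every row from tasks (the left table); where project_id has no match in projects, the project columns become NULL. Walk through each task:
  - task 1 (Design): project_id=2 -> matches Helix
  - task 2 (Train): project_id=1 -> matches Beta
  - task 3 (Implement): project_id=3 -> matches Zeta
  - task 4 (Migrate): project_id=3 -> matches Zeta
  - task 5 (Setup): project_id=2 -> matches Helix
  - task 6 (Refactor): project_id=NULL, no match -> kept with NULL
  - task 7 (Plan): project_id=NULL, no match -> kept with NULL
  - task 8 (Document): project_id=3 -> matches Zeta
  - task 9 (Research): project_id=2 -> matches Helix
All 9 rows appear; 2 have NULL project.

SQL:
SELECT a.name, b.name AS project
FROM tasks a
LEFT JOIN projects b ON a.project_id = b.id

Result:
name      | project
----------+--------
Design    | Helix  
Train     | Beta   
Implement | Zeta   
Migrate   | Zeta   
Setup     | Helix  
Refactor  | NULL   
Plan      | NULL   
Document  | Zeta   
Research  | Helix  


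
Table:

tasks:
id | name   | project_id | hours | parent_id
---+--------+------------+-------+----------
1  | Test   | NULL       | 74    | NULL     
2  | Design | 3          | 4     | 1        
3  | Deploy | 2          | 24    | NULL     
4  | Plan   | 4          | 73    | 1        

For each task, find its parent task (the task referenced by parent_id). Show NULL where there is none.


This is a self-join: tasks is joined to a second copy of itself, matching each row's parent_id to another row's id. Use LEFT JOIN so rows with parent_id=NULL are kept.
  - task 1 (Test): parent_id=NULL -> NULL
  - task 2 (Design): parent_id=1 -> Test
  - task 3 (Deploy): parent_id=NULL -> NULL
  - task 4 (Plan): parent_id=1 -> Test

SQL:
SELECT a.name AS item, b.name AS parent
FROM tasks a
LEFT JOIN tasks b ON a.parent_id = b.id

Result:
item   | parent
-------+-------
Test   | NULL  
Design | Test  
Deploy | NULL  
Plan   | Test  


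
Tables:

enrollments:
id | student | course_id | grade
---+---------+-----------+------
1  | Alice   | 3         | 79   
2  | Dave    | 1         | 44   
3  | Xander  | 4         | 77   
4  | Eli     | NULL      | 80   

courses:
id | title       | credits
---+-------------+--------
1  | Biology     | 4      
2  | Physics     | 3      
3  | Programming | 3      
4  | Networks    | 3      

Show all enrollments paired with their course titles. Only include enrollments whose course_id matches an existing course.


INNER JOIN keeps only enrollments rows whose course_id matches an id in courses. Walk through each enrollment:
  - enrollment 1 (Alice): course_id=3 -> matches Programming
  - enrollment 2 (Dave): course_id=1 -> matches Biology
  - enrollment 3 (Xander): course_id=4 -> matches Networks
  - enrollment 4 (Eli): course_id=NULL, no match -> dropped
So 1 of 4 rows is dropped.

SQL:
SELECT a.student, b.title AS course
FROM enrollments a
INNER JOIN courses b ON a.course_id = b.id

Result:
student | course     
--------+------------
Alice   | Programming
Dave    | Biology    
Xander  | Networks   


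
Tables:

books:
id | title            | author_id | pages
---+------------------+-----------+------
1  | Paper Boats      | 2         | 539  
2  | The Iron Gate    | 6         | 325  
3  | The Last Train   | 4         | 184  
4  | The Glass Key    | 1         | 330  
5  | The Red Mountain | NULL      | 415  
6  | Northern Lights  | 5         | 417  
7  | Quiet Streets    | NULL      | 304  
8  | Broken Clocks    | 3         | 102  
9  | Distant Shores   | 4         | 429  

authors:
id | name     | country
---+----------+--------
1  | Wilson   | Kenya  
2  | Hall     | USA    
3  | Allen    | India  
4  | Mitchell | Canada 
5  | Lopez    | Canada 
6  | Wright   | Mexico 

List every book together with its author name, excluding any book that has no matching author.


INNER JOIN keeps only books rows whose author_id matches an id in authors. Walk through each book:
  - book 1 (Paper Boats): author_id=2 -> matches Hall
  - book 2 (The Iron Gate): author_id=6 -> matches Wright
  - book 3 (The Last Train): author_id=4 -> matches Mitchell
  - book 4 (The Glass Key): author_id=1 -> matches Wilson
  - book 5 (The Red Mountain): author_id=NULL, no match -> dropped
  - book 6 (Northern Lights): author_id=5 -> matches Lopez
  - book 7 (Quiet Streets): author_id=NULL, no match -> dropped
  - book 8 (Broken Clocks): author_id=3 -> matches Allen
  - book 9 (Distant Shores): author_id=4 -> matches Mitchell
So 2 of 9 rows are dropped.

SQL:
SELECT a.title, b.name AS author
FROM books a
INNER JOIN authors b ON a.author_id = b.id

Result:
title           | author  
----------------+---------
Paper Boats     | Hall    
The Iron Gate   | Wright  
The Last Train  | Mitchell
The Glass Key   | Wilson  
Northern Lights | Lopez   
Broken Clocks   | Allen   
Distant Shores  | Mitchell


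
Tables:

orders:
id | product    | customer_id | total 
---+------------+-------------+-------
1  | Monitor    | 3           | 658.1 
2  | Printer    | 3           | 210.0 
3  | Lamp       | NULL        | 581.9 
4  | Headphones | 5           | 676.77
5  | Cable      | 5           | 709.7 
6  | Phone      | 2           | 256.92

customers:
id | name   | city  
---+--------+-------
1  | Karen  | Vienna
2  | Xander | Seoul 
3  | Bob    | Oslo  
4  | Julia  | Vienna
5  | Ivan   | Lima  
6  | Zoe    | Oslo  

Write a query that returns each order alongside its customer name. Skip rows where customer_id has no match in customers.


INNER JOIN keeps only orders rows whose customer_id matches an id in customers. Walk through each order:
  - order 1 (Monitor): customer_id=3 -> matches Bob
  - order 2 (Printer): customer_id=3 -> matches Bob
  - order 3 (Lamp): customer_id=NULL, no match -> dropped
  - order 4 (Headphones): customer_id=5 -> matches Ivan
  - order 5 (Cable): customer_id=5 -> matches Ivan
  - order 6 (Phone): customer_id=2 -> matches Xander
So 1 of 6 rows is dropped.

SQL:
SELECT a.product, b.name AS customer
FROM orders a
INNER JOIN customers b ON a.customer_id = b.id

Result:
product    | customer
-----------+---------
Monitor    | Bob     
Printer    | Bob     
Headphones | Ivan    
Cable      | Ivan    
Phone      | Xander  


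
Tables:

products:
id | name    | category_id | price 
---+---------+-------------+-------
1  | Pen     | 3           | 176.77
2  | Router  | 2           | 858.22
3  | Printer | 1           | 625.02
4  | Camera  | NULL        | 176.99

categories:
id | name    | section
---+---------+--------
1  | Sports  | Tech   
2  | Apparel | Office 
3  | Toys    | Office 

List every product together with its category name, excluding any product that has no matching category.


INNER JOIN keeps only products rows whose category_id matches an id in categories. Walk through each product:
  - product 1 (Pen): category_id=3 -> matches Toys
  - product 2 (Router): category_id=2 -> matches Apparel
  - product 3 (Printer): category_id=1 -> matches Sports
  - product 4 (Camera): category_id=NULL, no match -> dropped
So 1 of 4 rows is dropped.

SQL:
SELECT a.name, b.name AS category
FROM products a
INNER JOIN categories b ON a.category_id = b.id

Result:
name    | category
--------+---------
Pen     | Toys    
Router  | Apparel 
Printer | Sports  


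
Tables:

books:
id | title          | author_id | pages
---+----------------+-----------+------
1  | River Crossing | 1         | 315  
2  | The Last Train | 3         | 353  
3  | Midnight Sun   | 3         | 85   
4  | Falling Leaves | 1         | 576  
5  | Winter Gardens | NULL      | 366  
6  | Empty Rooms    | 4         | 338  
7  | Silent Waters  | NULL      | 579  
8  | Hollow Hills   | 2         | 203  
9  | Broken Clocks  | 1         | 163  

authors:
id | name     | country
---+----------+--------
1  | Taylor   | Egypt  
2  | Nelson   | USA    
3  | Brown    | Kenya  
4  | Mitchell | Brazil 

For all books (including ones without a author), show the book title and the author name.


LEFT JOIN keeps every row from books (the left table); where author_id has no match in authors, the author columns become NULL. Walk through each book:
  - book 1 (River Crossing): author_id=1 -> matches Taylor
  - book 2 (The Last Train): author_id=3 -> matches Brown
  - book 3 (Midnight Sun): author_id=3 -> matches Brown
  - book 4 (Falling Leaves): author_id=1 -> matches Taylor
  - book 5 (Winter Gardens): author_id=NULL, no match -> kept with NULL
  - book 6 (Empty Rooms): author_id=4 -> matches Mitchell
  - book 7 (Silent Waters): author_id=NULL, no match -> kept with NULL
  - book 8 (Hollow Hills): author_id=2 -> matches Nelson
  - book 9 (Broken Clocks): author_id=1 -> matches Taylor
All 9 rows appear; 2 have NULL author.

SQL:
SELECT a.title, b.name AS author
FROM books a
LEFT JOIN authors b ON a.author_id = b.id

Result:
title          | author  
---------------+---------
River Crossing | Taylor  
The Last Train | Brown   
Midnight Sun   | Brown   
Falling Leaves | Taylor  
Winter Gardens | NULL    
Empty Rooms    | Mitchell
Silent Waters  | NULL    
Hollow Hills   | Nelson  
Broken Clocks  | Taylor  


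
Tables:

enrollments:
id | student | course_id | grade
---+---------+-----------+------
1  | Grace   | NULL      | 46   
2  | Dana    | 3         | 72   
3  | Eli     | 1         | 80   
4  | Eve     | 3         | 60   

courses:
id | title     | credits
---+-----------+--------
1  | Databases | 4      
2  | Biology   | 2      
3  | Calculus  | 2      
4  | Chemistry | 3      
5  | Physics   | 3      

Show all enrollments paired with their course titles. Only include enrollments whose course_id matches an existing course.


INNER JOIN keeps only enrollments rows whose course_id matches an id in courses. Walk through each enrollment:
  - enrollment 1 (Grace): course_id=NULL, no match -> dropped
  - enrollment 2 (Dana): course_id=3 -> matches Calculus
  - enrollment 3 (Eli): course_id=1 -> matches Databases
  - enrollment 4 (Eve): course_id=3 -> matches Calculus
So 1 of 4 rows is dropped.

SQL:
SELECT a.student, b.title AS course
FROM enrollments a
INNER JOIN courses b ON a.course_id = b.id

Result:
student | course   
--------+----------
Dana    | Calculus 
Eli     | Databases
Eve     | Calculus 


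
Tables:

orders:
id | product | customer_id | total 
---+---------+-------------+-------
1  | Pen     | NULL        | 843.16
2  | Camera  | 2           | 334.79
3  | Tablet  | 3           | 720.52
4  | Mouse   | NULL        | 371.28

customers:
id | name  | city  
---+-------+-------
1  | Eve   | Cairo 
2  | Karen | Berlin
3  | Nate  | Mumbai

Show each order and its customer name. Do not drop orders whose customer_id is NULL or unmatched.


LEFT JOIN keeps every row from orders (the left table); where customer_id has no match in customers, the customer columns become NULL. Walk through each order:
  - order 1 (Pen): customer_id=NULL, no match -> kept with NULL
  - order 2 (Camera): customer_id=2 -> matches Karen
  - order 3 (Tablet): customer_id=3 -> matches Nate
  - order 4 (Mouse): customer_id=NULL, no match -> kept with NULL
All 4 rows appear; 2 have NULL customer.

SQL:
SELECT a.product, b.name AS customer
FROM orders a
LEFT JOIN customers b ON a.customer_id = b.id

Result:
product | customer
--------+---------
Pen     | NULL    
Camera  | Karen   
Tablet  | Nate    
Mouse   | NULL    


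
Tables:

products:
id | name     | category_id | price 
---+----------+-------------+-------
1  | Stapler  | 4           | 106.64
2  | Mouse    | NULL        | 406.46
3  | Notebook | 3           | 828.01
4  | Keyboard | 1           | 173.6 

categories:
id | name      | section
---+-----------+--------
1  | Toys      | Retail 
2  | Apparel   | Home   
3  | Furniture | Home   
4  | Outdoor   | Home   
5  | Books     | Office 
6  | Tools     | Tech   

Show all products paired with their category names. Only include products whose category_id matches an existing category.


INNER JOIN keeps only products rows whose category_id matches an id in categories. Walk through each product:
  - product 1 (Stapler): category_id=4 -> matches Outdoor
  - product 2 (Mouse): category_id=NULL, no match -> dropped
  - product 3 (Notebook): category_id=3 -> matches Furniture
  - product 4 (Keyboard): category_id=1 -> matches Toys
So 1 of 4 rows is dropped.

SQL:
SELECT a.name, b.name AS category
FROM products a
INNER JOIN categories b ON a.category_id = b.id

Result:
name     | category 
---------+----------
Stapler  | Outdoor  
Notebook | Furniture
Keyboard | Toys     


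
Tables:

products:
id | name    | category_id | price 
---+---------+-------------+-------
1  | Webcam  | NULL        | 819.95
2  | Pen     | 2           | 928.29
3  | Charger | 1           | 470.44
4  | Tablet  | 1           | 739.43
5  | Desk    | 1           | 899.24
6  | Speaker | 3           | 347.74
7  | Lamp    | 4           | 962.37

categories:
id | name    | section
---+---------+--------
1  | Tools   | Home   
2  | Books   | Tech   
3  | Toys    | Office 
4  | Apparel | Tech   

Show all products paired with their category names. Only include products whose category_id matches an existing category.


INNER JOIN keeps only products rows whose category_id matches an id in categories. Walk through each product:
  - product 1 (Webcam): category_id=NULL, no match -> dropped
  - product 2 (Pen): category_id=2 -> matches Books
  - product 3 (Charger): category_id=1 -> matches Tools
  - product 4 (Tablet): category_id=1 -> matches Tools
  - product 5 (Desk): category_id=1 -> matches Tools
  - product 6 (Speaker): category_id=3 -> matches Toys
  - product 7 (Lamp): category_id=4 -> matches Apparel
So 1 of 7 rows is dropped.

SQL:
SELECT a.name, b.name AS category
FROM products a
INNER JOIN categories b ON a.category_id = b.id

Result:
name    | category
--------+---------
Pen     | Books   
Charger | Tools   
Tablet  | Tools   
Desk    | Tools   
Speaker | Toys    
Lamp    | Apparel 


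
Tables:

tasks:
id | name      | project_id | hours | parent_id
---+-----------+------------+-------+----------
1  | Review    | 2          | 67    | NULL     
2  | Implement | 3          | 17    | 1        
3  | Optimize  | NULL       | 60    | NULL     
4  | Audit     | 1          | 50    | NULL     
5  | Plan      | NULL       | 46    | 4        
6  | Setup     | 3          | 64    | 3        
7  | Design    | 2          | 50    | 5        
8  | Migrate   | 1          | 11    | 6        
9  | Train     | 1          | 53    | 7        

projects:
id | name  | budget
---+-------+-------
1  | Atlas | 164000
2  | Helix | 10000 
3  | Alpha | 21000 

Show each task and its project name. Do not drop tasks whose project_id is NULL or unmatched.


LEFT JOIN keeps every row from tasks (the left table); where project_id has no match in projects, the project columns become NULL. Walk through each task:
  - task 1 (Review): project_id=2 -> matches Helix
  - task 2 (Implement): project_id=3 -> matches Alpha
  - task 3 (Optimize): project_id=NULL, no match -> kept with NULL
  - task 4 (Audit): project_id=1 -> matches Atlas
  - task 5 (Plan): project_id=NULL, no match -> kept with NULL
  - task 6 (Setup): project_id=3 -> matches Alpha
  - task 7 (Design): project_id=2 -> matches Helix
  - task 8 (Migrate): project_id=1 -> matches Atlas
  - task 9 (Train): project_id=1 -> matches Atlas
All 9 rows appear; 2 have NULL project.

SQL:
SELECT a.name, b.name AS project
FROM tasks a
LEFT JOIN projects b ON a.project_id = b.id

Result:
name      | project
----------+--------
Review    | Helix  
Implement | Alpha  
Optimize  | NULL   
Audit     | Atlas  
Plan      | NULL   
Setup     | Alpha  
Design    | Helix  
Migrate   | Atlas  
Train     | Atlas  


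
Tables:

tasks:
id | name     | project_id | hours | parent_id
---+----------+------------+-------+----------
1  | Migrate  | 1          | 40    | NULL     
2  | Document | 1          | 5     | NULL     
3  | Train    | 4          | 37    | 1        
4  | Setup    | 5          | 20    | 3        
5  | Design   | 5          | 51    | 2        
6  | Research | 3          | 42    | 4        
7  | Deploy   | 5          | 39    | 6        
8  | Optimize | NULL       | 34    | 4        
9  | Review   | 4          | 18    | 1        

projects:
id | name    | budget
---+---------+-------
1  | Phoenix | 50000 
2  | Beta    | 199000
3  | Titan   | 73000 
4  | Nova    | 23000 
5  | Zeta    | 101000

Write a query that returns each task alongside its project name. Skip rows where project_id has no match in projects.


INNER JOIN keeps only tasks rows whose project_id matches an id in projects. Walk through each task:
  - task 1 (Migrate): project_id=1 -> matches Phoenix
  - task 2 (Document): project_id=1 -> matches Phoenix
  - task 3 (Train): project_id=4 -> matches Nova
  - task 4 (Setup): project_id=5 -> matches Zeta
  - task 5 (Design): project_id=5 -> matches Zeta
  - task 6 (Research): project_id=3 -> matches Titan
  - task 7 (Deploy): project_id=5 -> matches Zeta
  - task 8 (Optimize): project_id=NULL, no match -> dropped
  - task 9 (Review): project_id=4 -> matches Nova
So 1 of 9 rows is dropped.

SQL:
SELECT a.name, b.name AS project
FROM tasks a
INNER JOIN projects b ON a.project_id = b.id

Result:
name     | project
---------+--------
Migrate  | Phoenix
Document | Phoenix
Train    | Nova   
Setup    | Zeta   
Design   | Zeta   
Research | Titan  
Deploy   | Zeta   
Review   | Nova   


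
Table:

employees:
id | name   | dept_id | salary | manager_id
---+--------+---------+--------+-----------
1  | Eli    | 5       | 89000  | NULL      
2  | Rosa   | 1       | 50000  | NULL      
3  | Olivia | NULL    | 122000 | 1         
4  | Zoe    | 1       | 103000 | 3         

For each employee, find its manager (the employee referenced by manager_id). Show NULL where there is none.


This is a self-join: employees is joined to a second copy of itself, matching each row's manager_id to another row's id. Use LEFT JOIN so rows with manager_id=NULL are kept.
  - employee 1 (Eli): manager_id=NULL -> NULL
  - employee 2 (Rosa): manager_id=NULL -> NULL
  - employee 3 (Olivia): manager_id=1 -> Eli
  - employee 4 (Zoe): manager_id=3 -> Olivia

SQL:
SELECT a.name AS item, b.name AS manager
FROM employees a
LEFT JOIN employees b ON a.manager_id = b.id

Result:
item   | manager
-------+--------
Eli    | NULL   
Rosa   | NULL   
Olivia | Eli    
Zoe    | Olivia 


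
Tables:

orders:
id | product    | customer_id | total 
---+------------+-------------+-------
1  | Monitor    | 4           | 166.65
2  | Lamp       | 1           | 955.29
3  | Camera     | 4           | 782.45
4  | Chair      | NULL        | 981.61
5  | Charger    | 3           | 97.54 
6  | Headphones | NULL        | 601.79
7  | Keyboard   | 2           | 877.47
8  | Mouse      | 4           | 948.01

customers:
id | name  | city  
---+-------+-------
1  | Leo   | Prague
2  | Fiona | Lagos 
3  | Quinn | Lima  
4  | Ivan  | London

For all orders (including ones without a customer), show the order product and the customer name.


LEFT JOIN keeps every row from orders (the left table); where customer_id has no match in customers, the customer columns become NULL. Walk through each order:
  - order 1 (Monitor): customer_id=4 -> matches Ivan
  - order 2 (Lamp): customer_id=1 -> matches Leo
  - order 3 (Camera): customer_id=4 -> matches Ivan
  - order 4 (Chair): customer_id=NULL, no match -> kept with NULL
  - order 5 (Charger): customer_id=3 -> matches Quinn
  - order 6 (Headphones): customer_id=NULL, no match -> kept with NULL
  - order 7 (Keyboard): customer_id=2 -> matches Fiona
  - order 8 (Mouse): customer_id=4 -> matches Ivan
All 8 rows appear; 2 have NULL customer.

SQL:
SELECT a.product, b.name AS customer
FROM orders a
LEFT JOIN customers b ON a.customer_id = b.id

Result:
product    | customer
-----------+---------
Monitor    | Ivan    
Lamp       | Leo     
Camera     | Ivan    
Chair      | NULL    
Charger    | Quinn   
Headphones | NULL    
Keyboard   | Fiona   
Mouse      | Ivan    


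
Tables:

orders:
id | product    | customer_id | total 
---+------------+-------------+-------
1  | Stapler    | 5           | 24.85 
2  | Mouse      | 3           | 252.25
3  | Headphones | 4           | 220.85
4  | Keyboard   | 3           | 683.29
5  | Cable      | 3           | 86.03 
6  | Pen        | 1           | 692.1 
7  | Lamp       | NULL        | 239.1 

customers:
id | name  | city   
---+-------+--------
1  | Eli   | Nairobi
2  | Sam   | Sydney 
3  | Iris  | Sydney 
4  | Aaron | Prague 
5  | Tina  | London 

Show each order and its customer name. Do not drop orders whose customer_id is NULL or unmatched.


LEFT JOIN keeps every row from orders (the left table); where customer_id has no match in customers, the customer columns become NULL. Walk through each order:
  - order 1 (Stapler): customer_id=5 -> matches Tina
  - order 2 (Mouse): customer_id=3 -> matches Iris
  - order 3 (Headphones): customer_id=4 -> matches Aaron
  - order 4 (Keyboard): customer_id=3 -> matches Iris
  - order 5 (Cable): customer_id=3 -> matches Iris
  - order 6 (Pen): customer_id=1 -> matches Eli
  - order 7 (Lamp): customer_id=NULL, no match -> kept with NULL
All 7 rows appear; 1 has NULL customer.

SQL:
SELECT a.product, b.name AS customer
FROM orders a
LEFT JOIN customers b ON a.customer_id = b.id

Result:
product    | customer
-----------+---------
Stapler    | Tina    
Mouse      | Iris    
Headphones | Aaron   
Keyboard   | Iris    
Cable      | Iris    
Pen        | Eli     
Lamp       | NULL    


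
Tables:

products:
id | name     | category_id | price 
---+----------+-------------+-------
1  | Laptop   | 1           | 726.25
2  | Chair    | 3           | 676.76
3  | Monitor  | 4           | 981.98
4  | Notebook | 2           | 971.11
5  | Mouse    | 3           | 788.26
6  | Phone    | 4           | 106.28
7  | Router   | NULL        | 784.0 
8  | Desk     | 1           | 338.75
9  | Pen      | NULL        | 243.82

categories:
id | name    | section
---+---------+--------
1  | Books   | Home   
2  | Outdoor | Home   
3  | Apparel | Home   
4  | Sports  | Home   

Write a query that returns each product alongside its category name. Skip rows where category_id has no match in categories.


INNER JOIN keeps only products rows whose category_id matches an id in categories. Walk through each product:
  - product 1 (Laptop): category_id=1 -> matches Books
  - product 2 (Chair): category_id=3 -> matches Apparel
  - product 3 (Monitor): category_id=4 -> matches Sports
  - product 4 (Notebook): category_id=2 -> matches Outdoor
  - product 5 (Mouse): category_id=3 -> matches Apparel
  - product 6 (Phone): category_id=4 -> matches Sports
  - product 7 (Router): category_id=NULL, no match -> dropped
  - product 8 (Desk): category_id=1 -> matches Books
  - product 9 (Pen): category_id=NULL, no match -> dropped
So 2 of 9 rows are dropped.

SQL:
SELECT a.name, b.name AS category
FROM products a
INNER JOIN categories b ON a.category_id = b.id

Result:
name     | category
---------+---------
Laptop   | Books   
Chair    | Apparel 
Monitor  | Sports  
Notebook | Outdoor 
Mouse    | Apparel 
Phone    | Sports  
Desk     | Books   


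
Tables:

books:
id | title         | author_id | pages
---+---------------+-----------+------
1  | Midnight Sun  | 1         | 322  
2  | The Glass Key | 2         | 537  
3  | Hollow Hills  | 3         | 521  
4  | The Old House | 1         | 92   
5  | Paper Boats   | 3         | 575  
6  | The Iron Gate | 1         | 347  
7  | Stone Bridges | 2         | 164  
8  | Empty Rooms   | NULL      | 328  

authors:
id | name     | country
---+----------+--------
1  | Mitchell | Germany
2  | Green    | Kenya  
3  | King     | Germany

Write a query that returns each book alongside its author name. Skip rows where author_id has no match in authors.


INNER JOIN keeps only books rows whose author_id matches an id in authors. Walk through each book:
  - book 1 (Midnight Sun): author_id=1 -> matches Mitchell
  - book 2 (The Glass Key): author_id=2 -> matches Green
  - book 3 (Hollow Hills): author_id=3 -> matches King
  - book 4 (The Old House): author_id=1 -> matches Mitchell
  - book 5 (Paper Boats): author_id=3 -> matches King
  - book 6 (The Iron Gate): author_id=1 -> matches Mitchell
  - book 7 (Stone Bridges): author_id=2 -> matches Green
  - book 8 (Empty Rooms): author_id=NULL, no match -> dropped
So 1 of 8 rows is dropped.

SQL:
SELECT a.title, b.name AS author
FROM books a
INNER JOIN authors b ON a.author_id = b.id

Result:
title         | author  
--------------+---------
Midnight Sun  | Mitchell
The Glass Key | Green   
Hollow Hills  | King    
The Old House | Mitchell
Paper Boats   | King    
The Iron Gate | Mitchell
Stone Bridges | Green   


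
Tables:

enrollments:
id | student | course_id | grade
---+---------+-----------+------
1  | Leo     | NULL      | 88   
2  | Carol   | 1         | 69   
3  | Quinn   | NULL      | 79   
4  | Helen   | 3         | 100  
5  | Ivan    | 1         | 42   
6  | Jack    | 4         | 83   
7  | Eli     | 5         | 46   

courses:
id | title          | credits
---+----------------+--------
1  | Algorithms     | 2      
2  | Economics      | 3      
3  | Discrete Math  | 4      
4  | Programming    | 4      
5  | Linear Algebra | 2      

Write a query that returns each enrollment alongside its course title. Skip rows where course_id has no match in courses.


INNER JOIN keeps only enrollments rows whose course_id matches an id in courses. Walk through each enrollment:
  - enrollment 1 (Leo): course_id=NULL, no match -> dropped
  - enrollment 2 (Carol): course_id=1 -> matches Algorithms
  - enrollment 3 (Quinn): course_id=NULL, no match -> dropped
  - enrollment 4 (Helen): course_id=3 -> matches Discrete Math
  - enrollment 5 (Ivan): course_id=1 -> matches Algorithms
  - enrollment 6 (Jack): course_id=4 -> matches Programming
  - enrollment 7 (Eli): course_id=5 -> matches Linear Algebra
So 2 of 7 rows are dropped.

SQL:
SELECT a.student, b.title AS course
FROM enrollments a
INNER JOIN courses b ON a.course_id = b.id

Result:
student | course        
--------+---------------
Carol   | Algorithms    
Helen   | Discrete Math 
Ivan    | Algorithms    
Jack    | Programming   
Eli     | Linear Algebra


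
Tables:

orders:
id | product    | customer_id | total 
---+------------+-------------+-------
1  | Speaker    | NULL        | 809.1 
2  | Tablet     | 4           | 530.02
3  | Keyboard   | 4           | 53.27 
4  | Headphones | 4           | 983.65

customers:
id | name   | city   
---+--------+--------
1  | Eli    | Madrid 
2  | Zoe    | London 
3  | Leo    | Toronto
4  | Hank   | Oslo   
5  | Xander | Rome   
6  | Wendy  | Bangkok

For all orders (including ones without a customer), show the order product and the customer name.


LEFT JOIN keeps every row from orders (the left table); where customer_id has no match in customers, the customer columns become NULL. Walk through each order:
  - order 1 (Speaker): customer_id=NULL, no match -> kept with NULL
  - order 2 (Tablet): customer_id=4 -> matches Hank
  - order 3 (Keyboard): customer_id=4 -> matches Hank
  - order 4 (Headphones): customer_id=4 -> matches Hank
All 4 rows appear; 1 has NULL customer.

SQL:
SELECT a.product, b.name AS customer
FROM orders a
LEFT JOIN customers b ON a.customer_id = b.id

Result:
product    | customer
-----------+---------
Speaker    | NULL    
Tablet     | Hank    
Keyboard   | Hank    
Headphones | Hank    


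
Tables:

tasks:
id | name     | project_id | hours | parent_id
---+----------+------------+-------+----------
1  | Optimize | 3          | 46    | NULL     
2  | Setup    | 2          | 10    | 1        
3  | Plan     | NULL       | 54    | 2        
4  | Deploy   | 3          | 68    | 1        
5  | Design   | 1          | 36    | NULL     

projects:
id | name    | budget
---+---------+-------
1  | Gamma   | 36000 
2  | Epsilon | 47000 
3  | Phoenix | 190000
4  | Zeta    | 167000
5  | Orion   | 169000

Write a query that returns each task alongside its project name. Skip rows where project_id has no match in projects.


INNER JOIN keeps only tasks rows whose project_id matches an id in projects. Walk through each task:
  - task 1 (Optimize): project_id=3 -> matches Phoenix
  - task 2 (Setup): project_id=2 -> matches Epsilon
  - task 3 (Plan): project_id=NULL, no match -> dropped
  - task 4 (Deploy): project_id=3 -> matches Phoenix
  - task 5 (Design): project_id=1 -> matches Gamma
So 1 of 5 rows is dropped.

SQL:
SELECT a.name, b.name AS project
FROM tasks a
INNER JOIN projects b ON a.project_id = b.id

Result:
name     | project
---------+--------
Optimize | Phoenix
Setup    | Epsilon
Deploy   | Phoenix
Design   | Gamma  


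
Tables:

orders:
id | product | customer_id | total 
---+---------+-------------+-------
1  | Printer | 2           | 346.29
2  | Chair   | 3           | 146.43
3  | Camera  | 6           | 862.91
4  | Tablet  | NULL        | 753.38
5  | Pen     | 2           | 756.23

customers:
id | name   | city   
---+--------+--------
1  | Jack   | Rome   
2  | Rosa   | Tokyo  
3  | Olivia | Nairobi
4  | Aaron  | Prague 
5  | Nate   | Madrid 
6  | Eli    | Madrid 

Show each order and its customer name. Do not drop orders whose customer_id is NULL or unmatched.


LEFT JOIN keeps every row from orders (the left table); where customer_id has no match in customers, the customer columns become NULL. Walk through each order:
  - order 1 (Printer): customer_id=2 -> matches Rosa
  - order 2 (Chair): customer_id=3 -> matches Olivia
  - order 3 (Camera): customer_id=6 -> matches Eli
  - order 4 (Tablet): customer_id=NULL, no match -> kept with NULL
  - order 5 (Pen): customer_id=2 -> matches Rosa
All 5 rows appear; 1 has NULL customer.

SQL:
SELECT a.product, b.name AS customer
FROM orders a
LEFT JOIN customers b ON a.customer_id = b.id

Result:
product | customer
--------+---------
Printer | Rosa    
Chair   | Olivia  
Camera  | Eli     
Tablet  | NULL    
Pen     | Rosa    


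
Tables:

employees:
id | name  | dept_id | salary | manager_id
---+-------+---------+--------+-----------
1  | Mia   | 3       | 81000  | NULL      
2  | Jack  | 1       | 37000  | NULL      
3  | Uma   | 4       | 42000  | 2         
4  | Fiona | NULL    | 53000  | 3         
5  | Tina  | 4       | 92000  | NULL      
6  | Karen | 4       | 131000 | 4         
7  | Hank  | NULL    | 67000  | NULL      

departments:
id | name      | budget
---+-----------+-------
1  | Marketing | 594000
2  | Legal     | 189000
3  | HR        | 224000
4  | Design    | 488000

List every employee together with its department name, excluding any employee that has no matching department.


INNER JOIN keeps only employees rows whose dept_id matches an id in departments. Walk through each employee:
  - employee 1 (Mia): dept_id=3 -> matches HR
  - employee 2 (Jack): dept_id=1 -> matches Marketing
  - employee 3 (Uma): dept_id=4 -> matches Design
  - employee 4 (Fiona): dept_id=NULL, no match -> dropped
  - employee 5 (Tina): dept_id=4 -> matches Design
  - employee 6 (Karen): dept_id=4 -> matches Design
  - employee 7 (Hank): dept_id=NULL, no match -> dropped
So 2 of 7 rows are dropped.

SQL:
SELECT a.name, b.name AS department
FROM employees a
INNER JOIN departments b ON a.dept_id = b.id

Result:
name  | department
------+-----------
Mia   | HR        
Jack  | Marketing 
Uma   | Design    
Tina  | Design    
Karen | Design    
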